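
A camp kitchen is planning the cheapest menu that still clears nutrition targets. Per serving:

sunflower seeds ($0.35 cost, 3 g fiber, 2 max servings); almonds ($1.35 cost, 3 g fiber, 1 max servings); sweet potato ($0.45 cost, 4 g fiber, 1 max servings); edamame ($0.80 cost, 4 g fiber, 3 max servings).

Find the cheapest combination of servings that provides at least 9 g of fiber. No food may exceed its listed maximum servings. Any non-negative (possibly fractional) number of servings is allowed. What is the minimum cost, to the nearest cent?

Cost per g of fiber: sweet potato $0.1125, sunflower seeds $0.1167, edamame $0.2000, almonds $0.4500.
Take 1 serving of sweet potato: +4.0 g fiber for $0.45 (total $0.45, still need 5.0 g).
Take 1.667 servings of sunflower seeds: +5.0 g fiber for $0.58 (total $1.03, still need 0.0 g).
Greedy by cheapest-per-g is optimal for a single linear constraint, so the minimum cost is $1.03.

$1.03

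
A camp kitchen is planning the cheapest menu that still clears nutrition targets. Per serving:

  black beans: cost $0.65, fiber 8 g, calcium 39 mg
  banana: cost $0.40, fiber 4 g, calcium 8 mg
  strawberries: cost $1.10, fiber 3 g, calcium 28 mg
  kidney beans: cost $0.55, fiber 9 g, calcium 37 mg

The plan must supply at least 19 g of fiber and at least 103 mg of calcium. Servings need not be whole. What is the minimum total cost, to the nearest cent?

$1.53

Check every corner: each single food scaled to meet both minima, and each pair solved so both constraints bind.
black beans only: max(19/8, 103/39) = 2.641 servings → $1.72.
banana only: max(19/4, 103/8) = 12.88 servings → $5.15.
strawberries only: max(19/3, 103/28) = 6.333 servings → $6.97.
kidney beans only: max(19/9, 103/37) = 2.784 servings → $1.53.
black beans + banana with both targets exact would need a negative amount; discard.
black beans + strawberries with both tight: 2.084 servings and 0.7757 servings → $2.21.
black beans + kidney beans: the both-tight solution has a negative serving — not a feasible corner.
banana + strawberries with both tight: 2.534 servings and 2.955 servings → $4.26.
banana + kidney beans with both targets exact would need a negative amount; discard.
strawberries + kidney beans with both tight: 1.589 servings and 1.582 servings → $2.62.
Cheapest feasible corner: $1.53.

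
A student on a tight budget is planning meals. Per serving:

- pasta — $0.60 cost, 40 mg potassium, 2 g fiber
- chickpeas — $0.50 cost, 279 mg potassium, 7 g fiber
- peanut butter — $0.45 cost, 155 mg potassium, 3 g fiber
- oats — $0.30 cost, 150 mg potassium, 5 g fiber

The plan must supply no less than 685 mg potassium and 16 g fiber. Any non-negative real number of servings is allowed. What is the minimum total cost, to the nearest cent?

Minimising a linear cost over {potassium ≥ 685, fiber ≥ 16, servings ≥ 0} — the optimum is at a vertex, using one or two foods.
pasta only: max(685/40, 16/2) = 17.12 servings → $10.28.
chickpeas only: max(685/279, 16/7) = 2.455 servings → $1.23.
peanut butter only: max(685/155, 16/3) = 5.333 servings → $2.40.
oats only: max(685/150, 16/5) = 4.567 servings → $1.37.
pasta + chickpeas: the both-tight solution has a negative serving — not a feasible corner.
pasta + peanut butter with both tight: 2.237 servings and 3.842 servings → $3.07.
pasta + oats: intersection lies outside the first quadrant.
chickpeas + peanut butter with both tight: 1.714 servings and 1.335 servings → $1.46.
chickpeas + oats: intersection lies outside the first quadrant.
peanut butter + oats with both tight: 3.154 servings and 1.308 servings → $1.81.
Cheapest feasible corner: $1.23.

$1.23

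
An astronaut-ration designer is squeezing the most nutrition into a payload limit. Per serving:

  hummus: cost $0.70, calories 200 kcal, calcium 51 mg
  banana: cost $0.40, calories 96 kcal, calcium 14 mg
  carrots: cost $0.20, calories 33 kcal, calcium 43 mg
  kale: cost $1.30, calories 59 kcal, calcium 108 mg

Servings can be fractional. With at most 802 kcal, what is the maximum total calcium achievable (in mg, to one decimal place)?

1468.1 mg

Calcium per kcal: kale 1.831, carrots 1.303, hummus 0.255, banana 0.1458.
With no serving limits, spend the whole calories allowance on kale: 802 kcal / 59 kcal × 108 mg = 1468.1 mg.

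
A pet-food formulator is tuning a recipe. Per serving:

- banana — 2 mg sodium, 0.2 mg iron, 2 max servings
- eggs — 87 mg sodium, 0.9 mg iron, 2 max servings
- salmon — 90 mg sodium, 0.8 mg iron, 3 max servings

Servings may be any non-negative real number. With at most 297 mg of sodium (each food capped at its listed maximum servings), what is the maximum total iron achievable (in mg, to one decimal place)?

3.3 mg

Iron per mg sodium: banana 0.1, eggs 0.01034, salmon 0.008889.
Take 2 servings of banana: uses 4 mg sodium, +0.4 mg iron (running total 0.4 mg).
Take 2 servings of eggs: uses 174 mg sodium, +1.8 mg iron (running total 2.2 mg).
Take 1.322 servings of salmon: uses 119 mg sodium, +1.1 mg iron (running total 3.3 mg).
Filling greedily by iron-per-mg sodium is optimal for one linear limit, giving 3.3 mg.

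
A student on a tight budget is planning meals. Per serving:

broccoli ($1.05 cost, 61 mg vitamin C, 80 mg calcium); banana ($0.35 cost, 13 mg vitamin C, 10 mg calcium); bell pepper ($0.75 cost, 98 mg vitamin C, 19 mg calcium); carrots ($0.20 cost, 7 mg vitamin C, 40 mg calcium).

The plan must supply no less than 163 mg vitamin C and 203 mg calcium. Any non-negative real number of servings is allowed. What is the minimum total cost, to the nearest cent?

$1.90

The cheapest plan sits at a corner of the feasible region — with two constraints it uses at most two foods.
broccoli only: max(163/61, 203/80) = 2.672 servings → $2.81.
banana only: max(163/13, 203/10) = 20.3 servings → $7.11.
bell pepper only: max(163/98, 203/19) = 10.68 servings → $8.01.
carrots only: max(163/7, 203/40) = 23.29 servings → $4.66.
broccoli + banana with both tight: 2.347 servings and 1.528 servings → $3.00.
broccoli + bell pepper with both tight: 2.514 servings and 0.09834 servings → $2.71.
broccoli + carrots with both targets exact would need a negative amount; discard.
banana + bell pepper: the both-tight solution has a negative serving — not a feasible corner.
banana + carrots with both tight: 11.33 servings and 2.242 servings → $4.41.
bell pepper + carrots with both tight: 1.346 servings and 4.435 servings → $1.90.
Cheapest feasible corner: $1.90.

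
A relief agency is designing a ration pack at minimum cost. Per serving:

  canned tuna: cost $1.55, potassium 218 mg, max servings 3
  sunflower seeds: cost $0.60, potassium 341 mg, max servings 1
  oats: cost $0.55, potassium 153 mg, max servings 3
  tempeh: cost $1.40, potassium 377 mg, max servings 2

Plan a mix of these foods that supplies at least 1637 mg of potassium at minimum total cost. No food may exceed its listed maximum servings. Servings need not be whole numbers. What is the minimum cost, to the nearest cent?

$5.64

Cost per mg of potassium: sunflower seeds $0.0018, oats $0.0036, tempeh $0.0037, canned tuna $0.0071.
Take 1 serving of sunflower seeds: +341.0 mg potassium for $0.60 (total $0.60, still need 1296.0 mg).
Take 3 servings of oats: +459.0 mg potassium for $1.65 (total $2.25, still need 837.0 mg).
Take 2 servings of tempeh: +754.0 mg potassium for $2.80 (total $5.05, still need 83.0 mg).
Take 0.3807 servings of canned tuna: +83.0 mg potassium for $0.59 (total $5.64, still need 0.0 mg).
Greedy by cheapest-per-mg is optimal for a single linear constraint, so the minimum cost is $5.64.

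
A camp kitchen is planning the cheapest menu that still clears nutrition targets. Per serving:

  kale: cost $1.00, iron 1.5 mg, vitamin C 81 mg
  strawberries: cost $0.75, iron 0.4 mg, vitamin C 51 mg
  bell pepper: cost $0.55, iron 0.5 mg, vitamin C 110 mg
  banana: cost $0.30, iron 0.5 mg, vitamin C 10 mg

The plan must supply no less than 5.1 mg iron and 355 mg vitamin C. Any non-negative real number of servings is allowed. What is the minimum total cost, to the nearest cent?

kale only: max(5.1/1.5, 355/81) = 4.383 servings → $4.38.
strawberries only: max(5.1/0.4, 355/51) = 12.75 servings → $9.56.
bell pepper only: max(5.1/0.5, 355/110) = 10.2 servings → $5.61.
banana only: max(5.1/0.5, 355/10) = 35.5 servings → $10.65.
kale + strawberries with both tight: 2.678 servings and 2.707 servings → $4.71.
kale + bell pepper with both tight: 3.08 servings and 0.959 servings → $3.61.
kale + banana with both targets exact would need a negative amount; discard.
strawberries + bell pepper: the both-tight solution has a negative serving — not a feasible corner.
strawberries + banana with both tight: 5.884 servings and 5.493 servings → $6.06.
bell pepper + banana with both tight: 2.53 servings and 7.67 servings → $3.69.
Cheapest feasible corner: $3.61.

$3.61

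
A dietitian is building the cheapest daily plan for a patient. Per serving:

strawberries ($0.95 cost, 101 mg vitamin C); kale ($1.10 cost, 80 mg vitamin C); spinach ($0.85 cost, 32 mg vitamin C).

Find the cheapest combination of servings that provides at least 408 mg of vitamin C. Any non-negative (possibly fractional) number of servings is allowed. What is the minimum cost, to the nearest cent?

$3.84

Cost per mg of vitamin C: strawberries $0.0094, kale $0.0138, spinach $0.0266.
With no serving limits, use only strawberries: 408 mg / 101 mg = 4.04 servings × $0.95 = $3.84.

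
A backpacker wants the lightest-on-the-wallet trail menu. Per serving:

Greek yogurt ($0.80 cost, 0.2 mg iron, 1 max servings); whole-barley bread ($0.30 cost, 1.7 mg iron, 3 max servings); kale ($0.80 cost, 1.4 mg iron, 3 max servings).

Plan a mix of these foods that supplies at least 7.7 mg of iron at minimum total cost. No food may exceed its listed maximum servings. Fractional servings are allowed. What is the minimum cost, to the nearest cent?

Cost per mg of iron: whole-barley bread $0.1765, kale $0.5714, Greek yogurt $4.0000.
Take 3 servings of whole-barley bread: +5.1 mg iron for $0.90 (total $0.90, still need 2.6 mg).
Take 1.857 servings of kale: +2.6 mg iron for $1.49 (total $2.39, still need 0.0 mg).
Greedy by cheapest-per-mg is optimal for a single linear constraint, so the minimum cost is $2.39.

$2.39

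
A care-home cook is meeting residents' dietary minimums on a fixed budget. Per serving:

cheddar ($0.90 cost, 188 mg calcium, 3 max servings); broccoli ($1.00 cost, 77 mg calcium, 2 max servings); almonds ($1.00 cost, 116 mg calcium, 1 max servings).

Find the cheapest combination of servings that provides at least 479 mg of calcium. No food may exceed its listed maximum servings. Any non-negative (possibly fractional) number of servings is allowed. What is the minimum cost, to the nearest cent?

$2.29

Cost per mg of calcium: cheddar $0.0048, almonds $0.0086, broccoli $0.0130.
Take 2.548 servings of cheddar: +479.0 mg calcium for $2.29 (total $2.29, still need 0.0 mg).
Filling from the cheapest source first is optimal under one linear minimum: $2.29.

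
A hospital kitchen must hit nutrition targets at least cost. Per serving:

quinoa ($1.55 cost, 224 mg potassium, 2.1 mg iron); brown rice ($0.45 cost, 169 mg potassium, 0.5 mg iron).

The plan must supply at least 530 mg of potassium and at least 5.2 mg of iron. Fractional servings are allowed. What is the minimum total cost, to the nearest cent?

$3.84

At the optimum either one food covers both requirements or two foods hit both targets exactly; no other combination can be cheaper.
quinoa only: max(530/224, 5.2/2.1) = 2.476 servings → $3.84.
brown rice only: max(530/169, 5.2/0.5) = 10.4 servings → $4.68.
quinoa + brown rice with both targets exact would need a negative amount; discard.
The minimum over all feasible corners is $3.84.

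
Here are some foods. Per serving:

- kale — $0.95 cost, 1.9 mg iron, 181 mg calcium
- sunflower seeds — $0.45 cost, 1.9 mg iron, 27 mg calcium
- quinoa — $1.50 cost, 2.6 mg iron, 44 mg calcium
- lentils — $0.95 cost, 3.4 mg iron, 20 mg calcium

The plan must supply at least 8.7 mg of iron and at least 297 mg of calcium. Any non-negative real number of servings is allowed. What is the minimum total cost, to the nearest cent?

Two binding constraints pin down two serving amounts, so the optimal mix uses at most two foods. The candidates are each food alone (scaled to the tighter of iron/calcium) and each pair with both constraints tight.
kale only: max(8.7/1.9, 297/181) = 4.579 servings → $4.35.
sunflower seeds only: max(8.7/1.9, 297/27) = 11 servings → $4.95.
quinoa only: max(8.7/2.6, 297/44) = 6.75 servings → $10.12.
lentils only: max(8.7/3.4, 297/20) = 14.85 servings → $14.11.
kale + sunflower seeds with both tight: 1.126 servings and 3.453 servings → $2.62.
kale + quinoa with both tight: 1.006 servings and 2.611 servings → $4.87.
kale + lentils with both tight: 1.448 servings and 1.75 servings → $3.04.
sunflower seeds + quinoa with both targets exact would need a negative amount; discard.
sunflower seeds + lentils: intersection lies outside the first quadrant.
quinoa + lentils: the both-tight solution has a negative serving — not a feasible corner.
So the least-cost plan costs $2.62.

$2.62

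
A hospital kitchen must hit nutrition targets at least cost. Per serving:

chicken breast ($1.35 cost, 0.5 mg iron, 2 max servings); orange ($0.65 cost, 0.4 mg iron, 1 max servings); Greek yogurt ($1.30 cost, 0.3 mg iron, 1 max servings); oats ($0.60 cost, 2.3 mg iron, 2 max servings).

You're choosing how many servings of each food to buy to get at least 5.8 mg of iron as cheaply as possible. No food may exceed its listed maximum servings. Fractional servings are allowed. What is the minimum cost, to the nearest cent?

Cost per mg of iron: oats $0.2609, orange $1.6250, chicken breast $2.7000, Greek yogurt $4.3333.
Take 2 servings of oats: +4.6 mg iron for $1.20 (total $1.20, still need 1.2 mg).
Take 1 serving of orange: +0.4 mg iron for $0.65 (total $1.85, still need 0.8 mg).
Take 1.6 servings of chicken breast: +0.8 mg iron for $2.16 (total $4.01, still need 0.0 mg).
Filling from the cheapest source first is optimal under one linear minimum: $4.01.

$4.01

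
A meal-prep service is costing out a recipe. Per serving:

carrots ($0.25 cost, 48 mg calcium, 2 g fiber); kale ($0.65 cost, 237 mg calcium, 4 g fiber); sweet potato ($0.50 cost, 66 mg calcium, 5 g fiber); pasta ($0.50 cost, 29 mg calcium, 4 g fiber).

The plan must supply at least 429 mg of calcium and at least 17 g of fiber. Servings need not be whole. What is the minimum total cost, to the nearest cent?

Check every corner: each single food scaled to meet both minima, and each pair solved so both constraints bind.
carrots only: max(429/48, 17/2) = 8.938 servings → $2.23.
kale only: max(429/237, 17/4) = 4.25 servings → $2.76.
sweet potato only: max(429/66, 17/5) = 6.5 servings → $3.25.
pasta only: max(429/29, 17/4) = 14.79 servings → $7.40.
carrots + kale with both tight: 8.202 servings and 0.1489 servings → $2.15.
carrots + sweet potato: intersection lies outside the first quadrant.
carrots + pasta: the both-tight solution has a negative serving — not a feasible corner.
kale + sweet potato with both tight: 1.111 servings and 2.511 servings → $1.98.
kale + pasta with both tight: 1.47 servings and 2.78 servings → $2.35.
sweet potato + pasta: intersection lies outside the first quadrant.
So the least-cost plan costs $1.98.

$1.98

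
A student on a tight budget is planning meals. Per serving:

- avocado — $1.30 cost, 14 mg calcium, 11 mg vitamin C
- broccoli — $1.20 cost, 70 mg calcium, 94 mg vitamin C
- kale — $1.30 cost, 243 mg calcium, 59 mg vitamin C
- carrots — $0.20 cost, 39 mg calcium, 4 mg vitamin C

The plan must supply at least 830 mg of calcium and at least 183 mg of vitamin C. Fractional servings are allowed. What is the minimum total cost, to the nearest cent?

This is a tiny linear program; its minimum lies at a vertex of the feasible set. List the vertices and price them.
avocado only: max(830/14, 183/11) = 59.29 servings → $77.07.
broccoli only: max(830/70, 183/94) = 11.86 servings → $14.23.
kale only: max(830/243, 183/59) = 3.416 servings → $4.44.
carrots only: max(830/39, 183/4) = 45.75 servings → $9.15.
avocado + broccoli: intersection lies outside the first quadrant.
avocado + kale: intersection lies outside the first quadrant.
avocado + carrots with both tight: 10.23 servings and 17.61 servings → $16.82.
broccoli + kale: intersection lies outside the first quadrant.
broccoli + carrots with both tight: 1.127 servings and 19.26 servings → $5.20.
kale + carrots with both tight: 2.872 servings and 3.387 servings → $4.41.
So the least-cost plan costs $4.41.

$4.41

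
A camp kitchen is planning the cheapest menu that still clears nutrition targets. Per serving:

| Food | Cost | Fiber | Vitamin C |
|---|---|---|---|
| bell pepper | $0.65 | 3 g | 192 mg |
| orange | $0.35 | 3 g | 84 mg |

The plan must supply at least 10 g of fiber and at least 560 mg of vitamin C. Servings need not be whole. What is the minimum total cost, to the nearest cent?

The cheapest plan sits at a corner of the feasible region — with two constraints it uses at most two foods.
bell pepper only: max(10/3, 560/192) = 3.333 servings → $2.17.
orange only: max(10/3, 560/84) = 6.667 servings → $2.33.
bell pepper + orange with both tight: 2.593 servings and 0.7407 servings → $1.94.
The minimum over all feasible corners is $1.94.

$1.94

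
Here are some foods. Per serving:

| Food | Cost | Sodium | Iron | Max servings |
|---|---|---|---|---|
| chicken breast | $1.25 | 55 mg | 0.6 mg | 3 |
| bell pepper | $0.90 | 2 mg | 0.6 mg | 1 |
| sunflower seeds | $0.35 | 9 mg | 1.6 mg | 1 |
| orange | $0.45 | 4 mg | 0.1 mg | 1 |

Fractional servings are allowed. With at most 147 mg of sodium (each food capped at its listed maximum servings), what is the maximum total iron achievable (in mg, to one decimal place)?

3.7 mg

Iron per mg sodium: bell pepper 0.3, sunflower seeds 0.1778, orange 0.025, chicken breast 0.01091.
Take 1 serving of bell pepper: uses 2 mg sodium, +0.6 mg iron (running total 0.6 mg).
Take 1 serving of sunflower seeds: uses 9 mg sodium, +1.6 mg iron (running total 2.2 mg).
Take 1 serving of orange: uses 4 mg sodium, +0.1 mg iron (running total 2.3 mg).
Take 2.4 servings of chicken breast: uses 132 mg sodium, +1.4 mg iron (running total 3.7 mg).
Filling greedily by iron-per-mg sodium is optimal for one linear limit, giving 3.7 mg.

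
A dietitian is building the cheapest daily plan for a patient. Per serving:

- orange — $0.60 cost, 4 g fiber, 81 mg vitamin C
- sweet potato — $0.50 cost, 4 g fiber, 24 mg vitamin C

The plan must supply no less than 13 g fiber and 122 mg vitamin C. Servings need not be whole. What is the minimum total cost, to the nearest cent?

$1.70

This is a tiny linear program; its minimum lies at a vertex of the feasible set. List the vertices and price them.
orange only: max(13/4, 122/81) = 3.25 servings → $1.95.
sweet potato only: max(13/4, 122/24) = 5.083 servings → $2.54.
orange + sweet potato with both tight: 0.7719 servings and 2.478 servings → $1.70.
So the least-cost plan costs $1.70.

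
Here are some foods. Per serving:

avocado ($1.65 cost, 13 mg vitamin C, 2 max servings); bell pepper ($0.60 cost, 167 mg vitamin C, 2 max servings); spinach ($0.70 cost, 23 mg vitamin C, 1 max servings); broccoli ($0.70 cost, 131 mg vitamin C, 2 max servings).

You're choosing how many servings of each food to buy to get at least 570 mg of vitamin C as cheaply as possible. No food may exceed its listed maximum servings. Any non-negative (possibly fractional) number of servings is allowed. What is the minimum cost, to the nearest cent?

Cost per mg of vitamin C: bell pepper $0.0036, broccoli $0.0053, spinach $0.0304, avocado $0.1269.
Take 2 servings of bell pepper: +334.0 mg vitamin C for $1.20 (total $1.20, still need 236.0 mg).
Take 1.802 servings of broccoli: +236.0 mg vitamin C for $1.26 (total $2.46, still need 0.0 mg).
Filling from the cheapest source first is optimal under one linear minimum: $2.46.

$2.46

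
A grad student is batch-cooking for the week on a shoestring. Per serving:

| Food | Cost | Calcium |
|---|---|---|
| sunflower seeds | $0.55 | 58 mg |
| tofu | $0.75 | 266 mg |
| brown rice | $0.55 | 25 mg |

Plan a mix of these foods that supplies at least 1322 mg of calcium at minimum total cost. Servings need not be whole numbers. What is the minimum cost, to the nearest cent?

$3.73

Cost per mg of calcium: tofu $0.0028, sunflower seeds $0.0095, brown rice $0.0220.
With no serving limits, use only tofu: 1322 mg / 266 mg = 4.97 servings × $0.75 = $3.73.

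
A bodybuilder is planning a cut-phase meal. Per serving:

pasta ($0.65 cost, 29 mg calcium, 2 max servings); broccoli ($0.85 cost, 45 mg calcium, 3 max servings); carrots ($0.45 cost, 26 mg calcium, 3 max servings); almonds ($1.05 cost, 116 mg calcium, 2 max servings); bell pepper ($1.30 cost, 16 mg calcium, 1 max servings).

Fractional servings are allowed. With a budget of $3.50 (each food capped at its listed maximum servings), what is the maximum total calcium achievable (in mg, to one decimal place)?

312.6 mg

Calcium per dollar: almonds 110.5, carrots 57.78, broccoli 52.94, pasta 44.62, bell pepper 12.31.
Take 2 servings of almonds: spends $2.10, +232.0 mg calcium (running total 232.0 mg).
Take 3 servings of carrots: spends $1.35, +78.0 mg calcium (running total 310.0 mg).
Take 0.05882 servings of broccoli: spends $0.05, +2.6 mg calcium (running total 312.6 mg).
Greedy by best ratio exhausts the cost allowance optimally: 312.6 mg.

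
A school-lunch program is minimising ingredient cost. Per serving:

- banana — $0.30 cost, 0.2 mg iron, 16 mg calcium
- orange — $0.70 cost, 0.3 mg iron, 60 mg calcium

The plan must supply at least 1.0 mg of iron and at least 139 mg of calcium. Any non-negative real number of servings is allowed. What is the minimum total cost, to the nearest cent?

Compare the cost at each extreme point of the feasible region.
banana only: max(1.0/0.2, 139/16) = 8.688 servings → $2.61.
orange only: max(1.0/0.3, 139/60) = 3.333 servings → $2.33.
banana + orange with both tight: 2.542 servings and 1.639 servings → $1.91.
So the least-cost plan costs $1.91.

$1.91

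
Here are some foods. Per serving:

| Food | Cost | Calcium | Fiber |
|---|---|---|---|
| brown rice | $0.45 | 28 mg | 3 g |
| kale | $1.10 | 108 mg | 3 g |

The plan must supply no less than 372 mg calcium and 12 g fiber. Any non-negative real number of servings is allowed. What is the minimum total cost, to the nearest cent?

Compare the cost at each extreme point of the feasible region.
brown rice only: max(372/28, 12/3) = 13.29 servings → $5.98.
kale only: max(372/108, 12/3) = 4 servings → $4.40.
brown rice + kale with both tight: 0.75 servings and 3.25 servings → $3.91.
Cheapest feasible corner: $3.91.

$3.91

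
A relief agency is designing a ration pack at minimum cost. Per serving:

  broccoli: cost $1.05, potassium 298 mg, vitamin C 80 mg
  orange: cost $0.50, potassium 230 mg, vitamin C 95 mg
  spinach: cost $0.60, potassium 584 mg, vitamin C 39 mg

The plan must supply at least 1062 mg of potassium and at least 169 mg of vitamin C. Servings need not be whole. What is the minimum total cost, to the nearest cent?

$1.42

The cheapest plan sits at a corner of the feasible region — with two constraints it uses at most two foods.
broccoli only: max(1062/298, 169/80) = 3.564 servings → $3.74.
orange only: max(1062/230, 169/95) = 4.617 servings → $2.31.
spinach only: max(1062/584, 169/39) = 4.333 servings → $2.60.
broccoli + orange with both targets exact would need a negative amount; discard.
broccoli + spinach with both tight: 1.632 servings and 0.9858 servings → $2.30.
orange + spinach with both tight: 1.232 servings and 1.333 servings → $1.42.
The minimum over all feasible corners is $1.42.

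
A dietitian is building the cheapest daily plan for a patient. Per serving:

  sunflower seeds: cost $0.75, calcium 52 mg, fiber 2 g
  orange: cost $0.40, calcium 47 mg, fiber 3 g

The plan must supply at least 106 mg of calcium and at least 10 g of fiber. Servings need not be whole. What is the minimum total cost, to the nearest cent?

$1.33

With two linear requirements the optimum uses one or two foods; enumerate the corners.
sunflower seeds only: max(106/52, 10/2) = 5 servings → $3.75.
orange only: max(106/47, 10/3) = 3.333 servings → $1.33.
sunflower seeds + orange: the both-tight solution has a negative serving — not a feasible corner.
So the least-cost plan costs $1.33.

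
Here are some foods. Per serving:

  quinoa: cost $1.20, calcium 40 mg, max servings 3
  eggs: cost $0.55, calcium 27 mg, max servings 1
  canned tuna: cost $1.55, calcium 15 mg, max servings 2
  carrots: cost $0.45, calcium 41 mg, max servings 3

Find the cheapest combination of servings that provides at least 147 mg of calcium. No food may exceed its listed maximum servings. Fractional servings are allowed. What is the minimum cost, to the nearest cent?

$1.84

Cost per mg of calcium: carrots $0.0110, eggs $0.0204, quinoa $0.0300, canned tuna $0.1033.
Take 3 servings of carrots: +123.0 mg calcium for $1.35 (total $1.35, still need 24.0 mg).
Take 0.8889 servings of eggs: +24.0 mg calcium for $0.49 (total $1.84, still need 0.0 mg).
Greedy by cheapest-per-mg is optimal for a single linear constraint, so the minimum cost is $1.84.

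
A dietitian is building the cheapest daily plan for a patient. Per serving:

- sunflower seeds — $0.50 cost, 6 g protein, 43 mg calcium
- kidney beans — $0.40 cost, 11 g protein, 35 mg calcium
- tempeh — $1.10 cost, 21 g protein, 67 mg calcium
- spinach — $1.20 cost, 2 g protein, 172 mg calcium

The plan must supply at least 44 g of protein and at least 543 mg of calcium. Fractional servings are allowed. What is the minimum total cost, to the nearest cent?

$4.34

The cheapest plan sits at a corner of the feasible region — with two constraints it uses at most two foods.
sunflower seeds only: max(44/6, 543/43) = 12.63 servings → $6.31.
kidney beans only: max(44/11, 543/35) = 15.51 servings → $6.21.
tempeh only: max(44/21, 543/67) = 8.104 servings → $8.91.
spinach only: max(44/2, 543/172) = 22 servings → $26.40.
sunflower seeds + kidney beans with both targets exact would need a negative amount; discard.
sunflower seeds + tempeh: the both-tight solution has a negative serving — not a feasible corner.
sunflower seeds + spinach with both tight: 6.852 servings and 1.444 servings → $5.16.
kidney beans + tempeh: intersection lies outside the first quadrant.
kidney beans + spinach with both tight: 3.558 servings and 2.433 servings → $4.34.
tempeh + spinach with both tight: 1.864 servings and 2.431 servings → $4.97.
The minimum over all feasible corners is $4.34.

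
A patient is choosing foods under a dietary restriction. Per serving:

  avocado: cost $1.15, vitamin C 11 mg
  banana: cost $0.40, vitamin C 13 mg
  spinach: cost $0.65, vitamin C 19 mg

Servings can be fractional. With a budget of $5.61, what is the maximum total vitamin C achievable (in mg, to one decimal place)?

Vitamin C per dollar: banana 32.5, spinach 29.23, avocado 9.565.
With no serving limits, spend the whole cost allowance on banana: $5.61 / $0.40 × 13 mg = 182.3 mg.

182.3 mg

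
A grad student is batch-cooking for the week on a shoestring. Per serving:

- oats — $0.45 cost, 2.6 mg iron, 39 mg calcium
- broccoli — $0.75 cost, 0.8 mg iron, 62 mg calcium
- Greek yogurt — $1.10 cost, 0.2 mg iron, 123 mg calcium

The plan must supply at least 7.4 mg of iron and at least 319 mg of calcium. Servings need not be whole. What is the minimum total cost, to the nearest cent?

Compare the cost at each extreme point of the feasible region.
oats only: max(7.4/2.6, 319/39) = 8.179 servings → $3.68.
broccoli only: max(7.4/0.8, 319/62) = 9.25 servings → $6.94.
Greek yogurt only: max(7.4/0.2, 319/123) = 37 servings → $40.70.
oats + broccoli with both tight: 1.566 servings and 4.16 servings → $3.82.
oats + Greek yogurt with both tight: 2.713 servings and 1.733 servings → $3.13.
broccoli + Greek yogurt: intersection lies outside the first quadrant.
Cheapest feasible corner: $3.13.

$3.13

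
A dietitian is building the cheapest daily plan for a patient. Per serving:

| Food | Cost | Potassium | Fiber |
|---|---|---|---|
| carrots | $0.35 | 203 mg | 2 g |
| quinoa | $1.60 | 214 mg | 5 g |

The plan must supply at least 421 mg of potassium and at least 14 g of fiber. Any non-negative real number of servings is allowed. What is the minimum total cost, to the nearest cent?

$2.45

The cheapest plan sits at a corner of the feasible region — with two constraints it uses at most two foods.
carrots only: max(421/203, 14/2) = 7 servings → $2.45.
quinoa only: max(421/214, 14/5) = 2.8 servings → $4.48.
carrots + quinoa: intersection lies outside the first quadrant.
Cheapest feasible corner: $2.45.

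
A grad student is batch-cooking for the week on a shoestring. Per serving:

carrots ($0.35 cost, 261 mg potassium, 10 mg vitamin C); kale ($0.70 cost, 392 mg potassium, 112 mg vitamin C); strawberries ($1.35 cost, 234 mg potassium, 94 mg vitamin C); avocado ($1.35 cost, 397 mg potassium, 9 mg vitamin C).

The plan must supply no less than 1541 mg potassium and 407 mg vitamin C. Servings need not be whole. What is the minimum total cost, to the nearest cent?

$2.69

A basic optimal solution has at most two foods positive. Try each food alone and each pair with both targets met exactly.
carrots only: max(1541/261, 407/10) = 40.7 servings → $14.24.
kale only: max(1541/392, 407/112) = 3.931 servings → $2.75.
strawberries only: max(1541/234, 407/94) = 6.585 servings → $8.89.
avocado only: max(1541/397, 407/9) = 45.22 servings → $61.05.
carrots + kale with both tight: 0.5155 servings and 3.588 servings → $2.69.
carrots + strawberries with both tight: 2.236 servings and 4.092 servings → $6.31.
carrots + avocado with both targets exact would need a negative amount; discard.
kale + strawberries: intersection lies outside the first quadrant.
kale + avocado with both tight: 3.608 servings and 0.3187 servings → $2.96.
strawberries + avocado with both tight: 4.195 servings and 1.409 servings → $7.57.
So the least-cost plan costs $2.69.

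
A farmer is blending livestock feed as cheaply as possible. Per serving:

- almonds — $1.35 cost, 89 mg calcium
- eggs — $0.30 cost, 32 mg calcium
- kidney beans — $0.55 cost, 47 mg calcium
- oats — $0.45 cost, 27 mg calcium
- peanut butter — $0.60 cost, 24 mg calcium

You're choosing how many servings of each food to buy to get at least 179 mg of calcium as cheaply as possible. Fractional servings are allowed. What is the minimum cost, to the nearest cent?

Cost per mg of calcium: eggs $0.0094, kidney beans $0.0117, almonds $0.0152, oats $0.0167, peanut butter $0.0250.
With no serving limits, use only eggs: 179 mg / 32 mg = 5.594 servings × $0.30 = $1.68.

$1.68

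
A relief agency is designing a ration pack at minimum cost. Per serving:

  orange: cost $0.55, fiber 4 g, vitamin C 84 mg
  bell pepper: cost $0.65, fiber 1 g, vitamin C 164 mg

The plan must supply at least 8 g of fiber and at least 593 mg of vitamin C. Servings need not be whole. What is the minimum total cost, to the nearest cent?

$2.62

orange only: max(8/4, 593/84) = 7.06 servings → $3.88.
bell pepper only: max(8/1, 593/164) = 8 servings → $5.20.
orange + bell pepper with both tight: 1.257 servings and 2.972 servings → $2.62.
The minimum over all feasible corners is $2.62.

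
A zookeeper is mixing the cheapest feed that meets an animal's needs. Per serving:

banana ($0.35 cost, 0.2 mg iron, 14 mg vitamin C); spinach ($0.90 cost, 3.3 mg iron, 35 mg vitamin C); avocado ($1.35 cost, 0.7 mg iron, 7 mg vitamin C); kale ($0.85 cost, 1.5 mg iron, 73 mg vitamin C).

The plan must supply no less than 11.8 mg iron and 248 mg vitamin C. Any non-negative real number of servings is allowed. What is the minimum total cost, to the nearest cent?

$4.17

An LP optimum is at a vertex; with two nutrient constraints at most two foods are used. Check each candidate.
banana only: max(11.8/0.2, 248/14) = 59 servings → $20.65.
spinach only: max(11.8/3.3, 248/35) = 7.086 servings → $6.38.
avocado only: max(11.8/0.7, 248/7) = 35.43 servings → $47.83.
kale only: max(11.8/1.5, 248/73) = 7.867 servings → $6.69.
banana + spinach with both tight: 10.34 servings and 2.949 servings → $6.27.
banana + avocado with both tight: 10.83 servings and 13.76 servings → $22.37.
banana + kale: intersection lies outside the first quadrant.
spinach + avocado: intersection lies outside the first quadrant.
spinach + kale with both tight: 2.598 servings and 2.152 servings → $4.17.
avocado + kale with both tight: 12.05 servings and 2.241 servings → $18.18.
So the least-cost plan costs $4.17.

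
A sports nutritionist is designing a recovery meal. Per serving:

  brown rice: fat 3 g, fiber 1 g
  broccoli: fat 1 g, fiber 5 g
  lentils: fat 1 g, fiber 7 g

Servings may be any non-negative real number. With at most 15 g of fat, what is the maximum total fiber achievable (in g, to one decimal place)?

Fiber per g fat: lentils 7, broccoli 5, brown rice 0.3333.
With no serving limits, spend the whole fat allowance on lentils: 15 g / 1 g × 7 g = 105.0 g.

105.0 g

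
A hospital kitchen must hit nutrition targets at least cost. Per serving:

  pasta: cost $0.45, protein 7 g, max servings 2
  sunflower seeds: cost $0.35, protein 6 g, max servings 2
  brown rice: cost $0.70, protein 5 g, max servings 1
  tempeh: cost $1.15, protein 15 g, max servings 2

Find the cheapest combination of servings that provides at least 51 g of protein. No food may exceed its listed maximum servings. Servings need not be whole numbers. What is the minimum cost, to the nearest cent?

Cost per g of protein: sunflower seeds $0.0583, pasta $0.0643, tempeh $0.0767, brown rice $0.1400.
Take 2 servings of sunflower seeds: +12.0 g protein for $0.70 (total $0.70, still need 39.0 g).
Take 2 servings of pasta: +14.0 g protein for $0.90 (total $1.60, still need 25.0 g).
Take 1.667 servings of tempeh: +25.0 g protein for $1.92 (total $3.52, still need 0.0 g).
Filling from the cheapest source first is optimal under one linear minimum: $3.52.

$3.52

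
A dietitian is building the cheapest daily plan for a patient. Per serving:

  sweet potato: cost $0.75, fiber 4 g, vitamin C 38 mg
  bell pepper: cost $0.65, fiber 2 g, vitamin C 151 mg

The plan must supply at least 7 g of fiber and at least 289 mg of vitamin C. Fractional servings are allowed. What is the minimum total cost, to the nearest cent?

$1.78

Compare the cost at each extreme point of the feasible region.
sweet potato only: max(7/4, 289/38) = 7.605 servings → $5.70.
bell pepper only: max(7/2, 289/151) = 3.5 servings → $2.27.
sweet potato + bell pepper with both tight: 0.9072 servings and 1.686 servings → $1.78.
So the least-cost plan costs $1.78.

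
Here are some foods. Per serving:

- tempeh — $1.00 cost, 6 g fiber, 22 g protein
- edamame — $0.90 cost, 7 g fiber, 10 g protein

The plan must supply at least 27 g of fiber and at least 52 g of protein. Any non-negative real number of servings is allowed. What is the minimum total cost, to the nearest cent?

Minimising a linear cost over {fiber ≥ 27, protein ≥ 52, servings ≥ 0} — the optimum is at a vertex, using one or two foods.
tempeh only: max(27/6, 52/22) = 4.5 servings → $4.50.
edamame only: max(27/7, 52/10) = 5.2 servings → $4.68.
tempeh + edamame with both tight: 1 serving and 3 servings → $3.70.
So the least-cost plan costs $3.70.

$3.70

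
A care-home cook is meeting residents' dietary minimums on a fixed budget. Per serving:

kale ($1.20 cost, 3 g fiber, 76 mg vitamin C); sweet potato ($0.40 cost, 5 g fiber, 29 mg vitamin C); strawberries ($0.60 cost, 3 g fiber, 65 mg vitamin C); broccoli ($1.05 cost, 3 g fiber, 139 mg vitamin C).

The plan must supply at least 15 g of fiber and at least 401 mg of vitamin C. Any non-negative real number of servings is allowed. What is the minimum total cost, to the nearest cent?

$3.29

A basic optimal solution has at most two foods positive. Try each food alone and each pair with both targets met exactly.
kale only: max(15/3, 401/76) = 5.276 servings → $6.33.
sweet potato only: max(15/5, 401/29) = 13.83 servings → $5.53.
strawberries only: max(15/3, 401/65) = 6.169 servings → $3.70.
broccoli only: max(15/3, 401/139) = 5 servings → $5.25.
kale + sweet potato with both targets exact would need a negative amount; discard.
kale + strawberries: intersection lies outside the first quadrant.
kale + broccoli with both tight: 4.667 servings and 0.3333 servings → $5.95.
sweet potato + strawberries: intersection lies outside the first quadrant.
sweet potato + broccoli with both tight: 1.451 servings and 2.582 servings → $3.29.
strawberries + broccoli with both tight: 3.973 servings and 1.027 servings → $3.46.
So the least-cost plan costs $3.29.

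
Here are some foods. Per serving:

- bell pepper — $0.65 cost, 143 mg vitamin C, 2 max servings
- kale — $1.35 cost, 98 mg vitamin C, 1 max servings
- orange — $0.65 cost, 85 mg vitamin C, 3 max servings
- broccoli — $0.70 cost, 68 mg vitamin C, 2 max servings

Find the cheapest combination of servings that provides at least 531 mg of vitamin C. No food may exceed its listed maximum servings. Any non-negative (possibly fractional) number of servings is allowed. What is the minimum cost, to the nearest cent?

Cost per mg of vitamin C: bell pepper $0.0045, orange $0.0076, broccoli $0.0103, kale $0.0138.
Take 2 servings of bell pepper: +286.0 mg vitamin C for $1.30 (total $1.30, still need 245.0 mg).
Take 2.882 servings of orange: +245.0 mg vitamin C for $1.87 (total $3.17, still need 0.0 mg).
Greedy by cheapest-per-mg is optimal for a single linear constraint, so the minimum cost is $3.17.

$3.17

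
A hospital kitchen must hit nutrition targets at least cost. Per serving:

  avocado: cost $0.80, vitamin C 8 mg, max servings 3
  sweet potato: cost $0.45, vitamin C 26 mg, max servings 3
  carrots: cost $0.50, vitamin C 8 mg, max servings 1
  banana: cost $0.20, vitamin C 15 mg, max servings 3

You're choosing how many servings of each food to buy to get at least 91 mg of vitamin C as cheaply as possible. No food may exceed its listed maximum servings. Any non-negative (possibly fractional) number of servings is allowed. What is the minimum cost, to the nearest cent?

Cost per mg of vitamin C: banana $0.0133, sweet potato $0.0173, carrots $0.0625, avocado $0.1000.
Take 3 servings of banana: +45.0 mg vitamin C for $0.60 (total $0.60, still need 46.0 mg).
Take 1.769 servings of sweet potato: +46.0 mg vitamin C for $0.80 (total $1.40, still need 0.0 mg).
Greedy by cheapest-per-mg is optimal for a single linear constraint, so the minimum cost is $1.40.

$1.40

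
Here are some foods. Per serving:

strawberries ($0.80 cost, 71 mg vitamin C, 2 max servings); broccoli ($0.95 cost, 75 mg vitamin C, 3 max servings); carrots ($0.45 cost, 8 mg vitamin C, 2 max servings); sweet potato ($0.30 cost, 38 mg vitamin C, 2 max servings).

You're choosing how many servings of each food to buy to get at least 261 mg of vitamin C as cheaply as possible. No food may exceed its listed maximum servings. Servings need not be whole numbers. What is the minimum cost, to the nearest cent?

Cost per mg of vitamin C: sweet potato $0.0079, strawberries $0.0113, broccoli $0.0127, carrots $0.0563.
Take 2 servings of sweet potato: +76.0 mg vitamin C for $0.60 (total $0.60, still need 185.0 mg).
Take 2 servings of strawberries: +142.0 mg vitamin C for $1.60 (total $2.20, still need 43.0 mg).
Take 0.5733 servings of broccoli: +43.0 mg vitamin C for $0.54 (total $2.74, still need 0.0 mg).
Greedy by cheapest-per-mg is optimal for a single linear constraint, so the minimum cost is $2.74.

$2.74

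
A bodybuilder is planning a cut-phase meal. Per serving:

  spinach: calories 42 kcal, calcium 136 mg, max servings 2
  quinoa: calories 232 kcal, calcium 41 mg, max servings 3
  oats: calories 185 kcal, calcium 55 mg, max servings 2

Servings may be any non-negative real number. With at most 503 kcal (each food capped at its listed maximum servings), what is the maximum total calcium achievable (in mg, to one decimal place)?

Calcium per kcal: spinach 3.238, oats 0.2973, quinoa 0.1767.
Take 2 servings of spinach: uses 84 kcal, +272.0 mg calcium (running total 272.0 mg).
Take 2 servings of oats: uses 370 kcal, +110.0 mg calcium (running total 382.0 mg).
Take 0.2112 servings of quinoa: uses 49 kcal, +8.7 mg calcium (running total 390.7 mg).
Filling greedily by calcium-per-kcal is optimal for one linear limit, giving 390.7 mg.

390.7 mg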